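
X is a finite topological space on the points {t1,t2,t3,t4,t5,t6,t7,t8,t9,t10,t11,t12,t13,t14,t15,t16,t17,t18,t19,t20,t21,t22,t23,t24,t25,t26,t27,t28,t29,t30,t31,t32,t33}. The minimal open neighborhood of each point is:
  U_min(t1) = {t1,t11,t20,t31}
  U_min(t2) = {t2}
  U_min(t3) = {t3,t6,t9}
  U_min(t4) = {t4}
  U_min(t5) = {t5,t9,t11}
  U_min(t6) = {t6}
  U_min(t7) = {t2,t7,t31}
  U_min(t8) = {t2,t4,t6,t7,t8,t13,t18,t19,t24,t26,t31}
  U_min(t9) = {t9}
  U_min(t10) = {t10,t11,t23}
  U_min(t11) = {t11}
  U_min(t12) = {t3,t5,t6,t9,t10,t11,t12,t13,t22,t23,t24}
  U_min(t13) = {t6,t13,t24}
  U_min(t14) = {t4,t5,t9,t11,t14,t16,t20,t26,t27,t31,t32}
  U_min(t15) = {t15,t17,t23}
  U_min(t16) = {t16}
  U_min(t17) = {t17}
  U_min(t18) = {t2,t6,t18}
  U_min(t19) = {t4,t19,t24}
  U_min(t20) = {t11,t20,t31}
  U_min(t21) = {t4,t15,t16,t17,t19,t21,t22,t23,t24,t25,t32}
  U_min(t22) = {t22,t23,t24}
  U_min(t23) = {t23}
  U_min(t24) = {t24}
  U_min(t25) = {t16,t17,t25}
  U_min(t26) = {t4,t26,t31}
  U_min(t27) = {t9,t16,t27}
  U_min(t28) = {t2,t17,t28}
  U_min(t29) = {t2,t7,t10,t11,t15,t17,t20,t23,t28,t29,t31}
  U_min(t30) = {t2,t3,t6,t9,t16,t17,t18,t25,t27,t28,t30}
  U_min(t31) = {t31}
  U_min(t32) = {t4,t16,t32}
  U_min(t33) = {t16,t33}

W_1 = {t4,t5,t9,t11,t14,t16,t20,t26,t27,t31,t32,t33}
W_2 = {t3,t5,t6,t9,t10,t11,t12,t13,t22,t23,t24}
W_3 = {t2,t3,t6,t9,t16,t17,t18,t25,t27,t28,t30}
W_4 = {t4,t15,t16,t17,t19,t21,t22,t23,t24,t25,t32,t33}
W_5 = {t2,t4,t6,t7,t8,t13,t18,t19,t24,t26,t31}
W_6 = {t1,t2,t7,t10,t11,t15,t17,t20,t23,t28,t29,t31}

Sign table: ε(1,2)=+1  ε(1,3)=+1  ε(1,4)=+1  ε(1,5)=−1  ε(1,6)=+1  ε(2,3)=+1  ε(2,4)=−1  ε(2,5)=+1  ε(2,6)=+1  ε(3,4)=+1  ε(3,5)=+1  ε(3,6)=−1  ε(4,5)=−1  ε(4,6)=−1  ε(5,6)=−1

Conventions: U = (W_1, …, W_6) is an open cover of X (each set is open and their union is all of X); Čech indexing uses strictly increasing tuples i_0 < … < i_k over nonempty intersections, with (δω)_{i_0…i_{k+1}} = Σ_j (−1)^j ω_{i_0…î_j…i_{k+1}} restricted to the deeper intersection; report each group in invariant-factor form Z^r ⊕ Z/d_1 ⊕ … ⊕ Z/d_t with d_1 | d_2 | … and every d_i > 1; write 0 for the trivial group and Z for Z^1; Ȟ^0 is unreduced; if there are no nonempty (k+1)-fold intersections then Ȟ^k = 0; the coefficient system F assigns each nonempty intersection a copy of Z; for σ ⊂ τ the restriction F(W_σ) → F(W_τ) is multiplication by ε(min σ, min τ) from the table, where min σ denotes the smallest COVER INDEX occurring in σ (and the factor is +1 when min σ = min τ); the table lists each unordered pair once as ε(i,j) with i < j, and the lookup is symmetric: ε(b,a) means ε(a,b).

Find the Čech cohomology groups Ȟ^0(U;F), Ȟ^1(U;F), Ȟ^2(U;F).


nerve of the cover:
  W12={t5,t9,t11} W13={t9,t16,t27} W14={t4,t16,t32,t33} W15={t4,t26,t31} W16={t11,t20,t31} W23={t3,t6,t9} W24={t22,t23,t24} W25={t6,t13,t24} W26={t10,t11,t23} W34={t16,t17,t25} W35={t2,t6,t18} W36={t2,t17,t28} W45={t4,t19,t24} W46={t15,t17,t23} W56={t2,t7,t31}
  W123={t9} W126={t11} W134={t16} W145={t4} W156={t31} W235={t6} W245={t24} W246={t23} W346={t17} W356={t2}
C dims 6,15,10; δ0: rk 6, SNF 1^5·2; δ1: rk 9, SNF 1^9
Ȟ^0 = (6 − 6) − 0 = 0, so Ȟ^0 ≅ 0
Ȟ^1 = (15 − 9) − 6 = 0 plus torsion [2], so Ȟ^1 ≅ Z/2
Ȟ^2 = (10 − 0) − 9 = 1, so Ȟ^2 ≅ Z

Ȟ^0 ≅ 0; Ȟ^1 ≅ Z/2; Ȟ^2 ≅ Z


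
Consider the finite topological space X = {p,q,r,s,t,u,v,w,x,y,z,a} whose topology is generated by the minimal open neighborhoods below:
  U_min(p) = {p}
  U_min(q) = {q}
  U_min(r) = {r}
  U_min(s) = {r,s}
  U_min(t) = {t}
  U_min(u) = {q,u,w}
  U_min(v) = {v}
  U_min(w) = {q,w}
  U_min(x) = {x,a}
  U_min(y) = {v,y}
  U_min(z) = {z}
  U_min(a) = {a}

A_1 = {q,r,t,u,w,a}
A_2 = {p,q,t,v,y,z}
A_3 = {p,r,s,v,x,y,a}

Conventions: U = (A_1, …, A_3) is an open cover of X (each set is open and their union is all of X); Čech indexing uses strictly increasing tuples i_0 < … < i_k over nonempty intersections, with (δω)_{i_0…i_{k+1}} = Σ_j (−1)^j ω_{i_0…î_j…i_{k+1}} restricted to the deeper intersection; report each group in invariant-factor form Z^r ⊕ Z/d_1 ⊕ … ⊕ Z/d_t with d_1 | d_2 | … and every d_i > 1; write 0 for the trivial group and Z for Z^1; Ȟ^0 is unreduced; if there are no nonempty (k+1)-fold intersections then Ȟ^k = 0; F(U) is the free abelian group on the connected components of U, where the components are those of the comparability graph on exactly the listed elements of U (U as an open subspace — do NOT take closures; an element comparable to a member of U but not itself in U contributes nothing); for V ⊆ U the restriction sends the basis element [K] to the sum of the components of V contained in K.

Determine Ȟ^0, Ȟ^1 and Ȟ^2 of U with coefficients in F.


Ȟ^0 = Z^7, Ȟ^1 = 0, Ȟ^2 = 0

nerve simplices:
  A12={q,t} A13={r,a} A23={p,v,y}
components per intersection:
  A1: {q,u,w} {r} {t} {a}
  A2: {p} {q} {t} {v,y} {z}
  A3: {p} {r,s} {v,y} {x,a}
  A12: {q} {t}
  A13: {r} {a}
  A23: {p} {v,y}
C dims 13,6; δ0: rk 6, SNF 1^6
degree 0: 13−6−0 = 7 → Ȟ^0 ≅ Z^7
degree 1: 6−0−6 = 0 → Ȟ^1 ≅ 0
degree 2: 0−0−0 = 0 → Ȟ^2 ≅ 0


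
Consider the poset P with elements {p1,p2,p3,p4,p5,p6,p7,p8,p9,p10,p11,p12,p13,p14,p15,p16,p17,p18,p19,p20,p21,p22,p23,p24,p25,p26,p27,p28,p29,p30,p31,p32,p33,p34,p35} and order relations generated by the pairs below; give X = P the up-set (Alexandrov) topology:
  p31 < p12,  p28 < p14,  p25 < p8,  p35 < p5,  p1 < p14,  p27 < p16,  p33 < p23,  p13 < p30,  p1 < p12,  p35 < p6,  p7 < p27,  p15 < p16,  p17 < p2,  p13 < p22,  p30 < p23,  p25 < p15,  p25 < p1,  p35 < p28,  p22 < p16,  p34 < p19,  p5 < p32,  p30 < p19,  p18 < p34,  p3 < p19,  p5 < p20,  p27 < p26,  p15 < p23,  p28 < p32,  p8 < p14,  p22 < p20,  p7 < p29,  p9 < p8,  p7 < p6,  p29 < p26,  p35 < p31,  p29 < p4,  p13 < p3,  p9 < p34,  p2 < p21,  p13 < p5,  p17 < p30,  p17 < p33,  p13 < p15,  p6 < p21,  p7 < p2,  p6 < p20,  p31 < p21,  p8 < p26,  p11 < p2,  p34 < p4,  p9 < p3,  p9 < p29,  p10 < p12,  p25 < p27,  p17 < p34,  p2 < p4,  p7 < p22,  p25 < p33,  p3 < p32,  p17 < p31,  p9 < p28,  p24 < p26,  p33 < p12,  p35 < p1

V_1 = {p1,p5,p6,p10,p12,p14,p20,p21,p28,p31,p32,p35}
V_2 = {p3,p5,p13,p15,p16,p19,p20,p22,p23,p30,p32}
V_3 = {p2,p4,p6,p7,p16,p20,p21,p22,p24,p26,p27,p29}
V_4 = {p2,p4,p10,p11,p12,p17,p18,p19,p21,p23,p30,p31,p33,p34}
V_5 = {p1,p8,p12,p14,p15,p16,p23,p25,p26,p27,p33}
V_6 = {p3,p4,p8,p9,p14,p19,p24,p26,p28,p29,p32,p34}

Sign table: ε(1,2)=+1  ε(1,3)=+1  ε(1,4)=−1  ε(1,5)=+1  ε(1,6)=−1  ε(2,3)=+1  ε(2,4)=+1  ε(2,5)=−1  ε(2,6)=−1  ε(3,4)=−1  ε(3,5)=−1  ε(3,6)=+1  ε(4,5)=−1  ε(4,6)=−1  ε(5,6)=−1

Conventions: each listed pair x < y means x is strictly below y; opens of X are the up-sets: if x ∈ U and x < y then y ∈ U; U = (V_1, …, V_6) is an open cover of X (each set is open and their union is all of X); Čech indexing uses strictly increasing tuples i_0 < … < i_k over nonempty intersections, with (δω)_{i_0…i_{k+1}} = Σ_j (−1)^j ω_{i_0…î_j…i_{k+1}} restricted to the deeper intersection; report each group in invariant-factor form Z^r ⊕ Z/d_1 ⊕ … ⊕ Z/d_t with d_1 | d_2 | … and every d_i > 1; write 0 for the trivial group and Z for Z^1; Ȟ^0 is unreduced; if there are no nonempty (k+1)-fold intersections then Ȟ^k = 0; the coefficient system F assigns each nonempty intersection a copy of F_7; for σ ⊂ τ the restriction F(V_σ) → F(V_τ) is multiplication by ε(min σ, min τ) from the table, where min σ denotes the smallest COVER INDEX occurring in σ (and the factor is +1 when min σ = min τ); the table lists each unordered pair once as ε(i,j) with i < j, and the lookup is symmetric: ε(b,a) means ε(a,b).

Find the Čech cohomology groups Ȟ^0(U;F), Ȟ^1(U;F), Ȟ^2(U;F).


nerve simplices:
  V12={p5,p20,p32} V13={p6,p20,p21} V14={p10,p12,p21,p31} V15={p1,p12,p14} V16={p14,p28,p32} V23={p16,p20,p22} V24={p19,p23,p30} V25={p15,p16,p23} V26={p3,p19,p32} V34={p2,p4,p21} V35={p16,p26,p27} V36={p4,p24,p26,p29} V45={p12,p23,p33} V46={p4,p19,p34} V56={p8,p14,p26}
  V123={p20} V126={p32} V134={p21} V145={p12} V156={p14} V235={p16} V245={p23} V246={p19} V346={p4} V356={p26}
C dims 6,15,10; δ0: rk_F7 6; δ1: rk_F7 9
degree 0: 6−6−0 = 0 → Ȟ^0 ≅ 0
degree 1: 15−9−6 = 0 → Ȟ^1 ≅ 0
degree 2: 10−0−9 = 1 → Ȟ^2 ≅ Z/7

Ȟ^0(U;F) ≅ 0, Ȟ^1(U;F) ≅ 0 and Ȟ^2(U;F) ≅ Z/7


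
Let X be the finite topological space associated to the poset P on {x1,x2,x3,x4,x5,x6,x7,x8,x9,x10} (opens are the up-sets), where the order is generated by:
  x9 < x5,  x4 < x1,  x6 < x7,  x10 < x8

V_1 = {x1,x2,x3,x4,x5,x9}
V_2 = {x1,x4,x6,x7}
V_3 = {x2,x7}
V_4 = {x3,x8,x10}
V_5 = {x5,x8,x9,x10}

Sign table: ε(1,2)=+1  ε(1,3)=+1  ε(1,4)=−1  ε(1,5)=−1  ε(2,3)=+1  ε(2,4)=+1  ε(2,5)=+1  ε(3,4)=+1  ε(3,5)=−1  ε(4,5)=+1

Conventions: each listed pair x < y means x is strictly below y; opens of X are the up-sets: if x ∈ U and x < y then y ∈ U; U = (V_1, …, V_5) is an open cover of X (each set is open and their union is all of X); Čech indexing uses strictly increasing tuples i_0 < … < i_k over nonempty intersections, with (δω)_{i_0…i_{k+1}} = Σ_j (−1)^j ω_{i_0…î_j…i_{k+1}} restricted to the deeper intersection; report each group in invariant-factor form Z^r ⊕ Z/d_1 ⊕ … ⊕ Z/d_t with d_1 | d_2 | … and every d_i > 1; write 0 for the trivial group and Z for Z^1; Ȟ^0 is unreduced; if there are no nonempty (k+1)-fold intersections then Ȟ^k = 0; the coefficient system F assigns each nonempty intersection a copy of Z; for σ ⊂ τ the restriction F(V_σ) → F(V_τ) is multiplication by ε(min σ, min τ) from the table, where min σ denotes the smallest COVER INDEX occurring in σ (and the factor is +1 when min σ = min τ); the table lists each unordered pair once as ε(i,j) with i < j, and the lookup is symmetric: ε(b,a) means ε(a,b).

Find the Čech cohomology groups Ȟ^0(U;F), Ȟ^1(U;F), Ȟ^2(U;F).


Ȟ^0(U;F) ≅ Z; Ȟ^1(U;F) ≅ Z^2; Ȟ^2(U;F) ≅ 0

nerve simplices:
  V12={x1,x4} V13={x2} V14={x3} V15={x5,x9} V23={x7} V45={x8,x10}
C dims 5,6; δ0: rk 4, SNF 1^4
degree 0: 5−4−0 = 1 → Ȟ^0 ≅ Z
degree 1: 6−0−4 = 2 → Ȟ^1 ≅ Z^2
degree 2: 0−0−0 = 0 → Ȟ^2 ≅ 0


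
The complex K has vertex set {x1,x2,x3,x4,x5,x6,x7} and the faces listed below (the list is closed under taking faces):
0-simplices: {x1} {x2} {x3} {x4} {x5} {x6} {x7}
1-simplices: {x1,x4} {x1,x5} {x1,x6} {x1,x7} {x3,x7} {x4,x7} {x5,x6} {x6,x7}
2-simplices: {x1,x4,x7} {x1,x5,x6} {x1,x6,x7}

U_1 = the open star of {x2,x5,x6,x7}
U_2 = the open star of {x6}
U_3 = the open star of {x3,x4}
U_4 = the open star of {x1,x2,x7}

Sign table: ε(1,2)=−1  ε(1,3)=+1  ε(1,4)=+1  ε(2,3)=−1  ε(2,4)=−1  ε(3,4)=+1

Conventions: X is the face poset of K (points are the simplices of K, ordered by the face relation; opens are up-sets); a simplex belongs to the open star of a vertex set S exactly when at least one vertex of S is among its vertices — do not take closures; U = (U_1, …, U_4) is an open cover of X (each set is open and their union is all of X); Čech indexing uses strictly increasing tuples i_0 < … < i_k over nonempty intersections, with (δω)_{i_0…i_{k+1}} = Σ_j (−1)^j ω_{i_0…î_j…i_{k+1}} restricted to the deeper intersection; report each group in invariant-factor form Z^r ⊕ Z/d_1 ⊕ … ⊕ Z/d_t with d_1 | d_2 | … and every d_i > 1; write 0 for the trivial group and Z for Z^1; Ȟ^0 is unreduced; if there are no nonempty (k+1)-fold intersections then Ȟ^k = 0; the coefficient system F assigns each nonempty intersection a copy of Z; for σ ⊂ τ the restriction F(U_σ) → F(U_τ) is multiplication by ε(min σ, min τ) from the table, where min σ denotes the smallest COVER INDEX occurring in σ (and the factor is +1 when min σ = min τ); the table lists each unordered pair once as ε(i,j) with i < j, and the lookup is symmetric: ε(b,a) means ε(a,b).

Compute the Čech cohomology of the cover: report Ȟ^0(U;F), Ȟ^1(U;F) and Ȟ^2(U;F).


Ȟ^0(U;F) ≅ Z; Ȟ^1(U;F) ≅ 0; Ȟ^2(U;F) ≅ 0

nonempty intersections:
  U1={{x2},{x5},{x6},{x7},{x1,x5},{x1,x6},{x1,x7},{x3,x7},{x4,x7},{x5,x6},{x6,x7},{x1,x4,x7},{x1,x5,x6},{x1,x6,x7}} U2={{x6},{x1,x6},{x5,x6},{x6,x7},{x1,x5,x6},{x1,x6,x7}} U3={{x3},{x4},{x1,x4},{x3,x7},{x4,x7},{x1,x4,x7}} U4={{x1},{x2},{x7},{x1,x4},{x1,x5},{x1,x6},{x1,x7},{x3,x7},{x4,x7},{x6,x7},{x1,x4,x7},{x1,x5,x6},{x1,x6,x7}}
  U12={{x6},{x1,x6},{x5,x6},{x6,x7},{x1,x5,x6},{x1,x6,x7}} U13={{x3,x7},{x4,x7},{x1,x4,x7}} U14={{x2},{x7},{x1,x5},{x1,x6},{x1,x7},{x3,x7},{x4,x7},{x6,x7},{x1,x4,x7},{x1,x5,x6},{x1,x6,x7}} U24={{x1,x6},{x6,x7},{x1,x5,x6},{x1,x6,x7}} U34={{x1,x4},{x3,x7},{x4,x7},{x1,x4,x7}}
  U124={{x1,x6},{x6,x7},{x1,x5,x6},{x1,x6,x7}} U134={{x3,x7},{x4,x7},{x1,x4,x7}}
C dims 4,5,2; δ0: rk 3, SNF 1^3; δ1: rk 2, SNF 1^2
Ȟ^0: (4−3)−0=1 ⇒ Z
Ȟ^1: (5−2)−3=0 ⇒ 0
Ȟ^2: (2−0)−2=0 ⇒ 0


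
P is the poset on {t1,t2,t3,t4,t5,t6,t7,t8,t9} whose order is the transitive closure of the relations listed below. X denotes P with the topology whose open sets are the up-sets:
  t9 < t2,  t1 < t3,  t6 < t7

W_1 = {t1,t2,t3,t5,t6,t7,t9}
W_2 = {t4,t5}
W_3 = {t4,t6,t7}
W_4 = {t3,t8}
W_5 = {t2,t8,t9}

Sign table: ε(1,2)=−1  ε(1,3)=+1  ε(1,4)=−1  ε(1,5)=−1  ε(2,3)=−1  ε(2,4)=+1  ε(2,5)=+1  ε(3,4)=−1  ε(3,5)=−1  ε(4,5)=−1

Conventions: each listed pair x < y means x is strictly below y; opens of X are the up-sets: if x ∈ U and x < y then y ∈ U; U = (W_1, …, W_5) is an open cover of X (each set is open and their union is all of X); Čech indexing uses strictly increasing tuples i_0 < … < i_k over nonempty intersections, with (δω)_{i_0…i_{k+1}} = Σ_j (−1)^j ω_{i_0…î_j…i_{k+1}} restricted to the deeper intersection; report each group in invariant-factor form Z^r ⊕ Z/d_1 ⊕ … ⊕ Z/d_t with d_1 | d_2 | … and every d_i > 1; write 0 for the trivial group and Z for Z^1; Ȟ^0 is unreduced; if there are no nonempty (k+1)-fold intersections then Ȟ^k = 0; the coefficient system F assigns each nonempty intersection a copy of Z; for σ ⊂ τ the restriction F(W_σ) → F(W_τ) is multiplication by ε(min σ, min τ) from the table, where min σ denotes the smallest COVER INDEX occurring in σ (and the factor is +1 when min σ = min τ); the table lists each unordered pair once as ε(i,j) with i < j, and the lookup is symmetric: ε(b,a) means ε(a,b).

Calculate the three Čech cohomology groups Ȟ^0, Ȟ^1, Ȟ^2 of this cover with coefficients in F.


nerve of the cover:
  W12={t5} W13={t6,t7} W14={t3} W15={t2,t9} W23={t4} W45={t8}
C dims 5,6; δ0: rk 5, SNF 1^4·2
Ȟ^0 = (5 − 5) − 0 = 0, so Ȟ^0 ≅ 0
Ȟ^1 = (6 − 0) − 5 = 1 plus torsion [2], so Ȟ^1 ≅ Z ⊕ Z/2
Ȟ^2 = (0 − 0) − 0 = 0, so Ȟ^2 ≅ 0

Ȟ^0(U;F) ≅ 0,  Ȟ^1(U;F) ≅ Z ⊕ Z/2,  Ȟ^2(U;F) ≅ 0


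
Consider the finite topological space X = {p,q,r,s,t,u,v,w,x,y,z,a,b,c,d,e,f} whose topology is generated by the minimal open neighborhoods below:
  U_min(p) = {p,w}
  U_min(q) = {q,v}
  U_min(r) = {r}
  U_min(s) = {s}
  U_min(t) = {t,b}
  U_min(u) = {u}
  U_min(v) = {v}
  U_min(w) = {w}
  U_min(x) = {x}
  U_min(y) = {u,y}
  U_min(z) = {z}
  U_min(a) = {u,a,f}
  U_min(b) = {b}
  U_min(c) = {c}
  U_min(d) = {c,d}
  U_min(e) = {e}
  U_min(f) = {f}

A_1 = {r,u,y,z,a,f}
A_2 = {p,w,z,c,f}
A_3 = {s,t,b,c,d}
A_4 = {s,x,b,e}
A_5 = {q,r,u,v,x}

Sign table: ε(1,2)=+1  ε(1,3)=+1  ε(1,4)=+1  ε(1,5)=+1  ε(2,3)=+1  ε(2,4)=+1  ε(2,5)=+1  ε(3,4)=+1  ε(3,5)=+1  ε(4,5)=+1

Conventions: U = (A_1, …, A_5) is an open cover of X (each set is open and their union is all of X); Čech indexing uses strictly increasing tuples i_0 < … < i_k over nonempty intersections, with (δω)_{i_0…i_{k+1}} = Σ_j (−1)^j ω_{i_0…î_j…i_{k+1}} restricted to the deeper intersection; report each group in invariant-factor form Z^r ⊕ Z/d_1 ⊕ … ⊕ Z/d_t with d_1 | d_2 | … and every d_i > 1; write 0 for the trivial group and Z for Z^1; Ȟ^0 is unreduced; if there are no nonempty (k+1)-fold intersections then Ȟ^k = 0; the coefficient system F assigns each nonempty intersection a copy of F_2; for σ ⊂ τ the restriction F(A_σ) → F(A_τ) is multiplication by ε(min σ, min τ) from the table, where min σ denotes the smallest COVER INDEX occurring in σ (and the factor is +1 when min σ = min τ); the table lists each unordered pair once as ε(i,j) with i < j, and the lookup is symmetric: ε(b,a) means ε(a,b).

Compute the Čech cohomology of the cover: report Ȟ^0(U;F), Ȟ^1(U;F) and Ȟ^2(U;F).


nonempty overlaps:
  A12={z,f} A15={r,u} A23={c} A34={s,b} A45={x}
C dims 5,5; δ0: rk_F2 4
degree 0: 5−4−0 = 1 → Ȟ^0 ≅ Z/2
degree 1: 5−0−4 = 1 → Ȟ^1 ≅ Z/2
degree 2: 0−0−0 = 0 → Ȟ^2 ≅ 0

Ȟ^0 = Z/2,  Ȟ^1 = Z/2,  Ȟ^2 = 0


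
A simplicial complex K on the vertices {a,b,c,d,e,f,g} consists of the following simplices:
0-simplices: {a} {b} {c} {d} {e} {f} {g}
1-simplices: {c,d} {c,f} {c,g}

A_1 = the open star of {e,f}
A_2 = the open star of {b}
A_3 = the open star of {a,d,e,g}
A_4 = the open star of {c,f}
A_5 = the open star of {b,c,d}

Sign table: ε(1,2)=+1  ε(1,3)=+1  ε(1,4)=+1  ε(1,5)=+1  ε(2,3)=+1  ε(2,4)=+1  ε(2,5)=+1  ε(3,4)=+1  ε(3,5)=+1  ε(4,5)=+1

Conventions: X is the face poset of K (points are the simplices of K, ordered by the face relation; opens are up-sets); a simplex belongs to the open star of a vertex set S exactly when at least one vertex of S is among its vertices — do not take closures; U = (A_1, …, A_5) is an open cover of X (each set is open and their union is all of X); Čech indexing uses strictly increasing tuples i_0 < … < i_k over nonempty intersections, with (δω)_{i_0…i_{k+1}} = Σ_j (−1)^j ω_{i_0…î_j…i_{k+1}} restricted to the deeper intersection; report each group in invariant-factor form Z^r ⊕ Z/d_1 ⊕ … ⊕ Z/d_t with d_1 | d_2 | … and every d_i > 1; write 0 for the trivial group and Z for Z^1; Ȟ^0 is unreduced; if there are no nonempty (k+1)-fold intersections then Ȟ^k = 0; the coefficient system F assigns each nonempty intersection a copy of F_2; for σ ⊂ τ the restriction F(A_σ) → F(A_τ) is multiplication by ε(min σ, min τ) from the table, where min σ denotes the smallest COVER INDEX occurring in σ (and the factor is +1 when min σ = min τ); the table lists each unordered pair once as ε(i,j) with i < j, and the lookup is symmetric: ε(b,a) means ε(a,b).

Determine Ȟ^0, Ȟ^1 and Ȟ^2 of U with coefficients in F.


Ȟ^0 = Z/2; Ȟ^1 = Z/2; Ȟ^2 = 0

nerve of the cover:
  A1={{e},{f},{c,f}} A2={{b}} A3={{a},{d},{e},{g},{c,d},{c,g}} A4={{c},{f},{c,d},{c,f},{c,g}} A5={{b},{c},{d},{c,d},{c,f},{c,g}}
  A13={{e}} A14={{f},{c,f}} A15={{c,f}} A25={{b}} A34={{c,d},{c,g}} A35={{d},{c,d},{c,g}} A45={{c},{c,d},{c,f},{c,g}}
  A145={{c,f}} A345={{c,d},{c,g}}
C dims 5,7,2; δ0: rk_F2 4; δ1: rk_F2 2
Ȟ^0 = (5 − 4) − 0 = 1, so Ȟ^0 ≅ Z/2
Ȟ^1 = (7 − 2) − 4 = 1, so Ȟ^1 ≅ Z/2
Ȟ^2 = (2 − 0) − 2 = 0, so Ȟ^2 ≅ 0


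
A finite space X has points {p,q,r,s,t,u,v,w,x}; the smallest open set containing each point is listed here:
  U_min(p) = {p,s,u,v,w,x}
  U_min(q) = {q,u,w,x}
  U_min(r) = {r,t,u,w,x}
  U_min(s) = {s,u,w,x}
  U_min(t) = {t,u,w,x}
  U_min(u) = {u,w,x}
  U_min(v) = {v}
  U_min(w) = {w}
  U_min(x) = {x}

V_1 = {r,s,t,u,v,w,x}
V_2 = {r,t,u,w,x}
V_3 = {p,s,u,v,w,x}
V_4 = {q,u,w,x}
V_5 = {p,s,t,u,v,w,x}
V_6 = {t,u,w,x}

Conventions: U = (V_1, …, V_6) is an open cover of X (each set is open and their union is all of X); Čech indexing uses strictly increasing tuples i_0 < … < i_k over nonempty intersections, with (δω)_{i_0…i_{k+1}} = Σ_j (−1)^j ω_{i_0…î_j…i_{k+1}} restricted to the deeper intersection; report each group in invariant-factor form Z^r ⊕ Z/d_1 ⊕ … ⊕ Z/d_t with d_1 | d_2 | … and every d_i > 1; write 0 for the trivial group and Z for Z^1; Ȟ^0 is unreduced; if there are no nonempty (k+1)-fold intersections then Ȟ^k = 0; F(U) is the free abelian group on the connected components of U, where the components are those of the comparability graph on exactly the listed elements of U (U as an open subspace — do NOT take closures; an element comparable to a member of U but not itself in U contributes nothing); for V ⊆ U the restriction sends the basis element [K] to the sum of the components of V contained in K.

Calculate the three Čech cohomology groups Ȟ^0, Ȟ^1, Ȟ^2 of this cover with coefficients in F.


nonempty intersections:
  V12={r,t,u,w,x} V13={s,u,v,w,x} V14={u,w,x} V15={s,t,u,v,w,x} V16={t,u,w,x} V23={u,w,x} V24={u,w,x} V25={t,u,w,x} V26={t,u,w,x} V34={u,w,x} V35={p,s,u,v,w,x} V36={u,w,x} V45={u,w,x} V46={u,w,x} V56={t,u,w,x}
  V123={u,w,x} V124={u,w,x} V125={t,u,w,x} V126={t,u,w,x} V134={u,w,x} V135={s,u,v,w,x} V136={u,w,x} V145={u,w,x} V146={u,w,x} V156={t,u,w,x} V234={u,w,x} V235={u,w,x} V236={u,w,x} V245={u,w,x} V246={u,w,x} V256={t,u,w,x} V345={u,w,x} V346={u,w,x} V356={u,w,x} V456={u,w,x}
  V1234={u,w,x} V1235={u,w,x} V1236={u,w,x} V1245={u,w,x} V1246={u,w,x} V1256={t,u,w,x} V1345={u,w,x} V1346={u,w,x} V1356={u,w,x} V1456={u,w,x} V2345={u,w,x} V2346={u,w,x} V2356={u,w,x} V2456={u,w,x} V3456={u,w,x}
  V12345={u,w,x} V12346={u,w,x} V12356={u,w,x} V12456={u,w,x} V13456={u,w,x} V23456={u,w,x}
  V123456={u,w,x}
components per intersection:
  V1: {r,s,t,u,w,x} {v}
  V2: {r,t,u,w,x}
  V3: {p,s,u,v,w,x}
  V4: {q,u,w,x}
  V5: {p,s,t,u,v,w,x}
  V6: {t,u,w,x}
  V12: {r,t,u,w,x}
  V13: {s,u,w,x} {v}
  V14: {u,w,x}
  V15: {s,t,u,w,x} {v}
  V16: {t,u,w,x}
  V23: {u,w,x}
  V24: {u,w,x}
  V25: {t,u,w,x}
  V26: {t,u,w,x}
  V34: {u,w,x}
  V35: {p,s,u,v,w,x}
  V36: {u,w,x}
  V45: {u,w,x}
  V46: {u,w,x}
  V56: {t,u,w,x}
  V123: {u,w,x}
  V124: {u,w,x}
  V125: {t,u,w,x}
  V126: {t,u,w,x}
  V134: {u,w,x}
  V135: {s,u,w,x} {v}
  V136: {u,w,x}
  V145: {u,w,x}
  V146: {u,w,x}
  V156: {t,u,w,x}
  V234: {u,w,x}
  V235: {u,w,x}
  V236: {u,w,x}
  V245: {u,w,x}
  V246: {u,w,x}
  V256: {t,u,w,x}
  V345: {u,w,x}
  V346: {u,w,x}
  V356: {u,w,x}
  V456: {u,w,x}
  V1234: {u,w,x}
  V1235: {u,w,x}
  V1236: {u,w,x}
  V1245: {u,w,x}
  V1246: {u,w,x}
  V1256: {t,u,w,x}
  V1345: {u,w,x}
  V1346: {u,w,x}
  V1356: {u,w,x}
  V1456: {u,w,x}
  V2345: {u,w,x}
  V2346: {u,w,x}
  V2356: {u,w,x}
  V2456: {u,w,x}
  V3456: {u,w,x}
  V12345: {u,w,x}
  V12346: {u,w,x}
  V12356: {u,w,x}
  V12456: {u,w,x}
  V13456: {u,w,x}
  V23456: {u,w,x}
  V123456: {u,w,x}
C dims 7,17,21,15; δ0: rk 6, SNF 1^6; δ1: rk 11, SNF 1^11; δ2: rk 10, SNF 1^10
Ȟ^0: (7−6)−0=1 ⇒ Z
Ȟ^1: (17−11)−6=0 ⇒ 0
Ȟ^2: (21−10)−11=0 ⇒ 0

Ȟ^0 ≅ Z,  Ȟ^1 ≅ 0,  Ȟ^2 ≅ 0


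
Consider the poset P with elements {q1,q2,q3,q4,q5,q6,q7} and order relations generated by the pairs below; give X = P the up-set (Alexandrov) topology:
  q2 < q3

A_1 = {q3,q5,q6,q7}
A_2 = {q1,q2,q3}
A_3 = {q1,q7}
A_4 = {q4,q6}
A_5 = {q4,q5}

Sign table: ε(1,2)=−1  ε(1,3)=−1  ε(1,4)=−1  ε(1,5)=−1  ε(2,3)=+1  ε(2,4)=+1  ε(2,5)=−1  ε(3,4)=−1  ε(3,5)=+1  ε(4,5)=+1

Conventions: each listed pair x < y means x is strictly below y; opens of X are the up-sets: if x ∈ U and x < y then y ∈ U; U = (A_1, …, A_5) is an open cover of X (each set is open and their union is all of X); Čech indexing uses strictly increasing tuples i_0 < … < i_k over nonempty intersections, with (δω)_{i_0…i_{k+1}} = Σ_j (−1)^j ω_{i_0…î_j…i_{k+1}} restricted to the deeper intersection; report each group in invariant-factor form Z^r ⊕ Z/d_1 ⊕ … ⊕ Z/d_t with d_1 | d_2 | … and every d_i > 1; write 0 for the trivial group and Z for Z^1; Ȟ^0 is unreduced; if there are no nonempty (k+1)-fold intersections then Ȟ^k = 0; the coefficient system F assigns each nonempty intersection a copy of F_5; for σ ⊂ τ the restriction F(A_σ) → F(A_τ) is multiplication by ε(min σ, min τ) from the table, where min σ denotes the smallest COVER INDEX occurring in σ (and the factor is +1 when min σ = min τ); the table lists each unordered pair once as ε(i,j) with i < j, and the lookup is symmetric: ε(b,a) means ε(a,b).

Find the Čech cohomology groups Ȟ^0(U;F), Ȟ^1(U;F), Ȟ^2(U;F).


cover nerve:
  A12={q3} A13={q7} A14={q6} A15={q5} A23={q1} A45={q4}
C dims 5,6; δ0: rk_F5 4
Ȟ^0: (5−4)−0=1 ⇒ Z/5
Ȟ^1: (6−0)−4=2 ⇒ Z/5 ⊕ Z/5
Ȟ^2: (0−0)−0=0 ⇒ 0

Ȟ^0 = Z/5, Ȟ^1 = Z/5 ⊕ Z/5 and Ȟ^2 = 0


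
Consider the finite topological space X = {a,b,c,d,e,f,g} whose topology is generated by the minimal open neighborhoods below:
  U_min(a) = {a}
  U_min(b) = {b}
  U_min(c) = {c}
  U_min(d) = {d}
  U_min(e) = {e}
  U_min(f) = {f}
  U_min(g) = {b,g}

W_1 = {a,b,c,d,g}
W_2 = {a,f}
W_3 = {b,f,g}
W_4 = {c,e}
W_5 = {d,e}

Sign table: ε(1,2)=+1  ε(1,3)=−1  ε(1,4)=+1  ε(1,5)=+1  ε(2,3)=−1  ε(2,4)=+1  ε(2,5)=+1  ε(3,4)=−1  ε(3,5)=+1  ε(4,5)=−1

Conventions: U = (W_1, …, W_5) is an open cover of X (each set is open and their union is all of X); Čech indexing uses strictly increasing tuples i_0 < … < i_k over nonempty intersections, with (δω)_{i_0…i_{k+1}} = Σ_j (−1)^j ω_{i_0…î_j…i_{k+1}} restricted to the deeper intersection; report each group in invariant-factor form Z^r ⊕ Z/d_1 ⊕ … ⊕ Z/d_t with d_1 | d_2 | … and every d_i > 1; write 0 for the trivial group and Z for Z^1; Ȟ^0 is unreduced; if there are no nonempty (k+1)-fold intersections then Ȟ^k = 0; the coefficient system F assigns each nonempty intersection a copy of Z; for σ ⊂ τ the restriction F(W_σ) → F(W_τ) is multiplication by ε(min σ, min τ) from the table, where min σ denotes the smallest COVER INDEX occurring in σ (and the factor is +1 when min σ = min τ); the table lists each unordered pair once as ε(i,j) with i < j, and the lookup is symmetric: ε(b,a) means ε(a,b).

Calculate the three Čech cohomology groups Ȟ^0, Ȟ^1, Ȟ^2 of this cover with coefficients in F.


nerve simplices:
  W12={a} W13={b,g} W14={c} W15={d} W23={f} W45={e}
C dims 5,6; δ0: rk 5, SNF 1^4·2
degree 0: 5−5−0 = 0 → Ȟ^0 ≅ 0
degree 1: 6−0−5 = 1 plus torsion [2] → Ȟ^1 ≅ Z ⊕ Z/2
degree 2: 0−0−0 = 0 → Ȟ^2 ≅ 0

Ȟ^0(U;F) ≅ 0, Ȟ^1(U;F) ≅ Z ⊕ Z/2, Ȟ^2(U;F) ≅ 0


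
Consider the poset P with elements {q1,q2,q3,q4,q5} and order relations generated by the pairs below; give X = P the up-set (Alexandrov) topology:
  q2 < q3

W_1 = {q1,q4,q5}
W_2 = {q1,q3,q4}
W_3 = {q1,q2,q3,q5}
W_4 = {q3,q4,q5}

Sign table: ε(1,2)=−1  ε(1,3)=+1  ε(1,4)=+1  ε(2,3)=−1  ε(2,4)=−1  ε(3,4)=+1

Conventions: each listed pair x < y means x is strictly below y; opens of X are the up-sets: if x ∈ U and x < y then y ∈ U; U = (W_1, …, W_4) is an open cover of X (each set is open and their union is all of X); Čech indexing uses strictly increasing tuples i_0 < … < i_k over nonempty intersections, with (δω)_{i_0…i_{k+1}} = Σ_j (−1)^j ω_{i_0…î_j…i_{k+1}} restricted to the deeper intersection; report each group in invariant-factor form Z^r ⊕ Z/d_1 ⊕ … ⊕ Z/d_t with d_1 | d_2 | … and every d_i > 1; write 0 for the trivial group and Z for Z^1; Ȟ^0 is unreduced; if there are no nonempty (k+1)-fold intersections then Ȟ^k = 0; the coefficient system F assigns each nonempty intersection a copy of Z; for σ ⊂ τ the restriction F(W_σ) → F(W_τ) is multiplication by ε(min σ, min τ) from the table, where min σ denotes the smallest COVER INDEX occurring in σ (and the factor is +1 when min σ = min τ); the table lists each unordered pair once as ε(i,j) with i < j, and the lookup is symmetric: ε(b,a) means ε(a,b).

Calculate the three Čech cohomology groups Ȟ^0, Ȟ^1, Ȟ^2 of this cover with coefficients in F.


intersection data:
  W12={q1,q4} W13={q1,q5} W14={q4,q5} W23={q1,q3} W24={q3,q4} W34={q3,q5}
  W123={q1} W124={q4} W134={q5} W234={q3}
C dims 4,6,4; δ0: rk 3, SNF 1^3; δ1: rk 3, SNF 1^3
Ȟ^0 = (4 − 3) − 0 = 1, so Ȟ^0 ≅ Z
Ȟ^1 = (6 − 3) − 3 = 0, so Ȟ^1 ≅ 0
Ȟ^2 = (4 − 0) − 3 = 1, so Ȟ^2 ≅ Z

Ȟ^0(U;F) ≅ Z, Ȟ^1(U;F) ≅ 0, Ȟ^2(U;F) ≅ Z


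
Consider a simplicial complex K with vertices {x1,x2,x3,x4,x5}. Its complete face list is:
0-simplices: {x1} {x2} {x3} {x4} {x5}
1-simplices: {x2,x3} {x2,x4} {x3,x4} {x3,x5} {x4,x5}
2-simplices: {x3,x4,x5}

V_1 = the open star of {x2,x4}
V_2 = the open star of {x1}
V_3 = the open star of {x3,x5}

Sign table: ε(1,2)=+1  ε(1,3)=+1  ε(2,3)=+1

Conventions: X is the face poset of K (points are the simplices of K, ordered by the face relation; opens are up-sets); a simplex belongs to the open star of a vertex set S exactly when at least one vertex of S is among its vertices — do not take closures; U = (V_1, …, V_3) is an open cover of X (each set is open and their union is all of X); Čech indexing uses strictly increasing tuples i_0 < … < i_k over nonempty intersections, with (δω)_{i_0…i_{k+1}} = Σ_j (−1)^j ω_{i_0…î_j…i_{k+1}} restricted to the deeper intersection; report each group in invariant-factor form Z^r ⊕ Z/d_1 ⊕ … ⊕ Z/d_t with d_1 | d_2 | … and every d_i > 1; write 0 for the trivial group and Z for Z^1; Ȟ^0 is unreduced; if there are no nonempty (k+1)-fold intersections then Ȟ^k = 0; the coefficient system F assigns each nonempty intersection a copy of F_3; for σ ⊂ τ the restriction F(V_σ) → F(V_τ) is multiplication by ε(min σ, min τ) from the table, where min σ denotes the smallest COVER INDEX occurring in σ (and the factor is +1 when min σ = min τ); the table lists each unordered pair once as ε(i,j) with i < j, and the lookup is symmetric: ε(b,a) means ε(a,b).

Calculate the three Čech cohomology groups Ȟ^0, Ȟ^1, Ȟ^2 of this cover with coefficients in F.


Ȟ^0 ≅ Z/3 ⊕ Z/3; Ȟ^1 ≅ 0; Ȟ^2 ≅ 0

nonempty intersections:
  V1={{x2},{x4},{x2,x3},{x2,x4},{x3,x4},{x4,x5},{x3,x4,x5}} V2={{x1}} V3={{x3},{x5},{x2,x3},{x3,x4},{x3,x5},{x4,x5},{x3,x4,x5}}
  V13={{x2,x3},{x3,x4},{x4,x5},{x3,x4,x5}}
C dims 3,1; δ0: rk_F3 1
Ȟ^0: (3−1)−0=2 ⇒ Z/3 ⊕ Z/3
Ȟ^1: (1−0)−1=0 ⇒ 0
Ȟ^2: (0−0)−0=0 ⇒ 0


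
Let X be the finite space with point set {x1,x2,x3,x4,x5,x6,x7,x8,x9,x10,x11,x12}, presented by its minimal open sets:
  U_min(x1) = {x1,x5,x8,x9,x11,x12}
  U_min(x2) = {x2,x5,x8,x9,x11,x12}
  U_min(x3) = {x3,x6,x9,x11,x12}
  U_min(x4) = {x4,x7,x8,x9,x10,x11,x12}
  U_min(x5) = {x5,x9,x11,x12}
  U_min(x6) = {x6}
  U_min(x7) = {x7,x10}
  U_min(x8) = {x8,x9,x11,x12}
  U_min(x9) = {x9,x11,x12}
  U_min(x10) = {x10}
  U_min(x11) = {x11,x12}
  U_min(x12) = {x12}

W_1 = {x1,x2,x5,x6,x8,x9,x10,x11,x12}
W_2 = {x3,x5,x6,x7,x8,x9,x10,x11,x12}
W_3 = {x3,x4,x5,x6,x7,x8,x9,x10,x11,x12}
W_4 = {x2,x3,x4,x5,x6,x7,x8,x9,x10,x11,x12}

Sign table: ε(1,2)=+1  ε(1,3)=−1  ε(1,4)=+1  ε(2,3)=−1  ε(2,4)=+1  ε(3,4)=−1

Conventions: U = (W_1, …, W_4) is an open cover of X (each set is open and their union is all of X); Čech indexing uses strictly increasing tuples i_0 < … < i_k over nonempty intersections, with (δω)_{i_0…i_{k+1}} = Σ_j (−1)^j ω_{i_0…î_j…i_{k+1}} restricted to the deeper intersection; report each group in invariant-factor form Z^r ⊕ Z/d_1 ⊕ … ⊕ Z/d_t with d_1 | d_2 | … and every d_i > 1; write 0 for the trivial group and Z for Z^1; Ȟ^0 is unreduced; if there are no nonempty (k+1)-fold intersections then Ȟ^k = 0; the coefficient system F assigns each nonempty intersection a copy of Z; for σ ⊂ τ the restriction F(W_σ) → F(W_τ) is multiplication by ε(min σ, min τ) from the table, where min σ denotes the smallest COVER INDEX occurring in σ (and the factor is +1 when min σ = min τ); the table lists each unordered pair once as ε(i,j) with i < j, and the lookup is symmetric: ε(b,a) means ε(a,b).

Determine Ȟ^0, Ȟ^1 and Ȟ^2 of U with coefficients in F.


intersection data:
  W12={x5,x6,x8,x9,x10,x11,x12} W13={x5,x6,x8,x9,x10,x11,x12} W14={x2,x5,x6,x8,x9,x10,x11,x12} W23={x3,x5,x6,x7,x8,x9,x10,x11,x12} W24={x3,x5,x6,x7,x8,x9,x10,x11,x12} W34={x3,x4,x5,x6,x7,x8,x9,x10,x11,x12}
  W123={x5,x6,x8,x9,x10,x11,x12} W124={x5,x6,x8,x9,x10,x11,x12} W134={x5,x6,x8,x9,x10,x11,x12} W234={x3,x5,x6,x7,x8,x9,x10,x11,x12}
  W1234={x5,x6,x8,x9,x10,x11,x12}
C dims 4,6,4,1; δ0: rk 3, SNF 1^3; δ1: rk 3, SNF 1^3; δ2: rk 1, SNF 1^1
Ȟ^0 = (4 − 3) − 0 = 1, so Ȟ^0 ≅ Z
Ȟ^1 = (6 − 3) − 3 = 0, so Ȟ^1 ≅ 0
Ȟ^2 = (4 − 1) − 3 = 0, so Ȟ^2 ≅ 0

Ȟ^0 ≅ Z; Ȟ^1 ≅ 0; Ȟ^2 ≅ 0


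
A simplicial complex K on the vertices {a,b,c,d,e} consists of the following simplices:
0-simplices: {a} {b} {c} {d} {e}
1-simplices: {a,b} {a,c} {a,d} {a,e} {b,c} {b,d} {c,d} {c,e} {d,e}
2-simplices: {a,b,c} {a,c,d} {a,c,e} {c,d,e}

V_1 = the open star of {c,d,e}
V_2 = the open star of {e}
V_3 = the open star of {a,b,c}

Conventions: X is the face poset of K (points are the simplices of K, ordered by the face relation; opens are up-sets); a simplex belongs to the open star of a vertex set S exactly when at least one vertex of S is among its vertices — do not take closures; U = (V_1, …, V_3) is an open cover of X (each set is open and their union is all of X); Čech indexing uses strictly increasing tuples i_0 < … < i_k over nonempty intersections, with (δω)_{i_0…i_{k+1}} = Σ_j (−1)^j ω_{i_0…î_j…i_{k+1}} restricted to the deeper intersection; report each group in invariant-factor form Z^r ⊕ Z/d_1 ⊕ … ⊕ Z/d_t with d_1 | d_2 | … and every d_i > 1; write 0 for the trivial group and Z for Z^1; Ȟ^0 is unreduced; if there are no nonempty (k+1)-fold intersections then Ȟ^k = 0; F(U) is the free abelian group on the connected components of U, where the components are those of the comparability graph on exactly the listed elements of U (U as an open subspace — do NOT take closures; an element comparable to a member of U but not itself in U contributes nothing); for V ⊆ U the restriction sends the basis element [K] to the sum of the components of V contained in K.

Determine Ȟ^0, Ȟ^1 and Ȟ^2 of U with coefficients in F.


nerve of the cover:
  V1={{c},{d},{e},{a,c},{a,d},{a,e},{b,c},{b,d},{c,d},{c,e},{d,e},{a,b,c},{a,c,d},{a,c,e},{c,d,e}} V2={{e},{a,e},{c,e},{d,e},{a,c,e},{c,d,e}} V3={{a},{b},{c},{a,b},{a,c},{a,d},{a,e},{b,c},{b,d},{c,d},{c,e},{a,b,c},{a,c,d},{a,c,e},{c,d,e}}
  V12={{e},{a,e},{c,e},{d,e},{a,c,e},{c,d,e}} V13={{c},{a,c},{a,d},{a,e},{b,c},{b,d},{c,d},{c,e},{a,b,c},{a,c,d},{a,c,e},{c,d,e}} V23={{a,e},{c,e},{a,c,e},{c,d,e}}
  V123={{a,e},{c,e},{a,c,e},{c,d,e}}
components per intersection:
  V1: {{c},{d},{e},{a,c},{a,d},{a,e},{b,c},{b,d},{c,d},{c,e},{d,e},{a,b,c},{a,c,d},{a,c,e},{c,d,e}}
  V2: {{e},{a,e},{c,e},{d,e},{a,c,e},{c,d,e}}
  V3: {{a},{b},{c},{a,b},{a,c},{a,d},{a,e},{b,c},{b,d},{c,d},{c,e},{a,b,c},{a,c,d},{a,c,e},{c,d,e}}
  V12: {{e},{a,e},{c,e},{d,e},{a,c,e},{c,d,e}}
  V13: {{c},{a,c},{a,d},{a,e},{b,c},{c,d},{c,e},{a,b,c},{a,c,d},{a,c,e},{c,d,e}} {{b,d}}
  V23: {{a,e},{c,e},{a,c,e},{c,d,e}}
  V123: {{a,e},{c,e},{a,c,e},{c,d,e}}
C dims 3,4,1; δ0: rk 2, SNF 1^2; δ1: rk 1, SNF 1^1
Ȟ^0 = (3 − 2) − 0 = 1, so Ȟ^0 ≅ Z
Ȟ^1 = (4 − 1) − 2 = 1, so Ȟ^1 ≅ Z
Ȟ^2 = (1 − 0) − 1 = 0, so Ȟ^2 ≅ 0

Ȟ^0(U;F) ≅ Z; Ȟ^1(U;F) ≅ Z; Ȟ^2(U;F) ≅ 0


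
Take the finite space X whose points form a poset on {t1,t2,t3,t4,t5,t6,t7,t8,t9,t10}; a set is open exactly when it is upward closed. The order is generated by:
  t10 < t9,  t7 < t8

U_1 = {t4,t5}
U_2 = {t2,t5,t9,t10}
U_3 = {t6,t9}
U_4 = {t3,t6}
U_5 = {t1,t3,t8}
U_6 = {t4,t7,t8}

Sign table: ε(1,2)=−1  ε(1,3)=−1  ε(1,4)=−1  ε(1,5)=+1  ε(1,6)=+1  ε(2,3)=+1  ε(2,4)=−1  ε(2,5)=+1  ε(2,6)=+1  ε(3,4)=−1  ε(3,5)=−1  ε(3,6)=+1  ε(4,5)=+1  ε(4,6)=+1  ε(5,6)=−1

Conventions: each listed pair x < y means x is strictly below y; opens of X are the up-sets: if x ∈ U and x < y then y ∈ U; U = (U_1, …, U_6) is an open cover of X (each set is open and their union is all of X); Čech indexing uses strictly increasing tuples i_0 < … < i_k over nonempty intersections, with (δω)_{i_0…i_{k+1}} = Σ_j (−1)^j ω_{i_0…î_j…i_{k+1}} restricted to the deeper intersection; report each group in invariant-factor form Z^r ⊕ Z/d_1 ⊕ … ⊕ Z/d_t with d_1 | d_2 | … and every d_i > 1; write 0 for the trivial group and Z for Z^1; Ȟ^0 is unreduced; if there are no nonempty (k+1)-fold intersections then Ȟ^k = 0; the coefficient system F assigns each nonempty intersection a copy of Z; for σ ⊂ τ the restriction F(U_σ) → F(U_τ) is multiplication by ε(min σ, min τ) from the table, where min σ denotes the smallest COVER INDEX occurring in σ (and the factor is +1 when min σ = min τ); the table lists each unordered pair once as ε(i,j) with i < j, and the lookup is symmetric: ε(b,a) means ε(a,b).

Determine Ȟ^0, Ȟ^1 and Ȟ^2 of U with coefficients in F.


Ȟ^0 ≅ 0, Ȟ^1 ≅ Z/2 and Ȟ^2 ≅ 0

intersection data:
  U12={t5} U16={t4} U23={t9} U34={t6} U45={t3} U56={t8}
C dims 6,6; δ0: rk 6, SNF 1^5·2
Ȟ^0 = (6 − 6) − 0 = 0, so Ȟ^0 ≅ 0
Ȟ^1 = (6 − 0) − 6 = 0 plus torsion [2], so Ȟ^1 ≅ Z/2
Ȟ^2 = (0 − 0) − 0 = 0, so Ȟ^2 ≅ 0


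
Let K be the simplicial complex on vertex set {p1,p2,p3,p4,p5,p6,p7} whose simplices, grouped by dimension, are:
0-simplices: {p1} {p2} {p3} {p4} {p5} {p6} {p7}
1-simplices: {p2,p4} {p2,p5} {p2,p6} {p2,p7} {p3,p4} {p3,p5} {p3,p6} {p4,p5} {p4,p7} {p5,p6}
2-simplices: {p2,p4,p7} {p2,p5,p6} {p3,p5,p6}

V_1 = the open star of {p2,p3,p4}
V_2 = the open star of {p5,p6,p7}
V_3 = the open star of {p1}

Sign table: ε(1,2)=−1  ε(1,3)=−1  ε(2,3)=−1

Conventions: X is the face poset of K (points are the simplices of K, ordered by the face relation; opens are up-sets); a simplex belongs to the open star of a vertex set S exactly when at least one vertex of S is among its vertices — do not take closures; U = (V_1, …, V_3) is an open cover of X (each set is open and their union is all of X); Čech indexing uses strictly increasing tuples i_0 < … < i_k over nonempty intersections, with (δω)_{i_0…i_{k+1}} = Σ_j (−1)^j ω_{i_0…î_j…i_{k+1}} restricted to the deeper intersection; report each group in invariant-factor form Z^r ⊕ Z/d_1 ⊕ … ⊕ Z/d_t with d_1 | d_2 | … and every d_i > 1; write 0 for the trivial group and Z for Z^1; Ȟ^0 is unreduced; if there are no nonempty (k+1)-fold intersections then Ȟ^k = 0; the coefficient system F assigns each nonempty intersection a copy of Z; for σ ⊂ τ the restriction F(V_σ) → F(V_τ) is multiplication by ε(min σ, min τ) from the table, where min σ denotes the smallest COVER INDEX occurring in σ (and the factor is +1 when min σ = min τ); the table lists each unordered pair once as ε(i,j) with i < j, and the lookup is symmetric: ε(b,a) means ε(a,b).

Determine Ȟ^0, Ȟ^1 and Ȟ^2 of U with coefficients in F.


Ȟ^0 ≅ Z^2; Ȟ^1 ≅ 0; Ȟ^2 ≅ 0

nonempty overlaps:
  V1={{p2},{p3},{p4},{p2,p4},{p2,p5},{p2,p6},{p2,p7},{p3,p4},{p3,p5},{p3,p6},{p4,p5},{p4,p7},{p2,p4,p7},{p2,p5,p6},{p3,p5,p6}} V2={{p5},{p6},{p7},{p2,p5},{p2,p6},{p2,p7},{p3,p5},{p3,p6},{p4,p5},{p4,p7},{p5,p6},{p2,p4,p7},{p2,p5,p6},{p3,p5,p6}} V3={{p1}}
  V12={{p2,p5},{p2,p6},{p2,p7},{p3,p5},{p3,p6},{p4,p5},{p4,p7},{p2,p4,p7},{p2,p5,p6},{p3,p5,p6}}
C dims 3,1; δ0: rk 1, SNF 1^1
degree 0: 3−1−0 = 2 → Ȟ^0 ≅ Z^2
degree 1: 1−0−1 = 0 → Ȟ^1 ≅ 0
degree 2: 0−0−0 = 0 → Ȟ^2 ≅ 0


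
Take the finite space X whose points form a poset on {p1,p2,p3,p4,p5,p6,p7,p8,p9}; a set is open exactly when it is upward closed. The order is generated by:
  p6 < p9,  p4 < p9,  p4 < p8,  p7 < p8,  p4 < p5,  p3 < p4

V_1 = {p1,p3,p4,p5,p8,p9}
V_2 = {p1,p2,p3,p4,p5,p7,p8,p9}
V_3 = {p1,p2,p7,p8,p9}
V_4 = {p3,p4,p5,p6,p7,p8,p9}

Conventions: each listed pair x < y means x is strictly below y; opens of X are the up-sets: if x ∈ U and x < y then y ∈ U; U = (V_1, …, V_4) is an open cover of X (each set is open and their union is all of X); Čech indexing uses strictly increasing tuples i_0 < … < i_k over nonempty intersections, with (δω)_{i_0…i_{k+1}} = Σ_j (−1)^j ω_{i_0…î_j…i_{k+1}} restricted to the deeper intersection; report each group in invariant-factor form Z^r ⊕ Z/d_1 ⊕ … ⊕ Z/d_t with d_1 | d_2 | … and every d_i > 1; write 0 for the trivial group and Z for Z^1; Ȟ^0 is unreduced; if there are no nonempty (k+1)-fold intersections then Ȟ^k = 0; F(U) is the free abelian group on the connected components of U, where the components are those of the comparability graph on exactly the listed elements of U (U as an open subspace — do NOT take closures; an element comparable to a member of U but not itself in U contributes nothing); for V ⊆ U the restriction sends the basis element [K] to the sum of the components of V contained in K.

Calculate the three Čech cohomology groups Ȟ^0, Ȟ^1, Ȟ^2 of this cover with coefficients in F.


Ȟ^0 ≅ Z^3,  Ȟ^1 ≅ 0,  Ȟ^2 ≅ 0

cover nerve:
  V12={p1,p3,p4,p5,p8,p9} V13={p1,p8,p9} V14={p3,p4,p5,p8,p9} V23={p1,p2,p7,p8,p9} V24={p3,p4,p5,p7,p8,p9} V34={p7,p8,p9}
  V123={p1,p8,p9} V124={p3,p4,p5,p8,p9} V134={p8,p9} V234={p7,p8,p9}
  V1234={p8,p9}
components per intersection:
  V1: {p1} {p3,p4,p5,p8,p9}
  V2: {p1} {p2} {p3,p4,p5,p7,p8,p9}
  V3: {p1} {p2} {p7,p8} {p9}
  V4: {p3,p4,p5,p6,p7,p8,p9}
  V12: {p1} {p3,p4,p5,p8,p9}
  V13: {p1} {p8} {p9}
  V14: {p3,p4,p5,p8,p9}
  V23: {p1} {p2} {p7,p8} {p9}
  V24: {p3,p4,p5,p7,p8,p9}
  V34: {p7,p8} {p9}
  V123: {p1} {p8} {p9}
  V124: {p3,p4,p5,p8,p9}
  V134: {p8} {p9}
  V234: {p7,p8} {p9}
  V1234: {p8} {p9}
C dims 10,13,8,2; δ0: rk 7, SNF 1^7; δ1: rk 6, SNF 1^6; δ2: rk 2, SNF 1^2
Ȟ^0: (10−7)−0=3 ⇒ Z^3
Ȟ^1: (13−6)−7=0 ⇒ 0
Ȟ^2: (8−2)−6=0 ⇒ 0
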